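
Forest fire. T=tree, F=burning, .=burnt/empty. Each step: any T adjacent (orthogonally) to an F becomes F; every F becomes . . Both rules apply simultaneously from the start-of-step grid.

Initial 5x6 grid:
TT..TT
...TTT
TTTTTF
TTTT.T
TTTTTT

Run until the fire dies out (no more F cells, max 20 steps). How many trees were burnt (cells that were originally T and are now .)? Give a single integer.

Step 1: +3 fires, +1 burnt (F count now 3)
Step 2: +4 fires, +3 burnt (F count now 4)
Step 3: +5 fires, +4 burnt (F count now 5)
Step 4: +3 fires, +5 burnt (F count now 3)
Step 5: +3 fires, +3 burnt (F count now 3)
Step 6: +2 fires, +3 burnt (F count now 2)
Step 7: +1 fires, +2 burnt (F count now 1)
Step 8: +0 fires, +1 burnt (F count now 0)
Fire out after step 8
Initially T: 23, now '.': 28
Total burnt (originally-T cells now '.'): 21

Answer: 21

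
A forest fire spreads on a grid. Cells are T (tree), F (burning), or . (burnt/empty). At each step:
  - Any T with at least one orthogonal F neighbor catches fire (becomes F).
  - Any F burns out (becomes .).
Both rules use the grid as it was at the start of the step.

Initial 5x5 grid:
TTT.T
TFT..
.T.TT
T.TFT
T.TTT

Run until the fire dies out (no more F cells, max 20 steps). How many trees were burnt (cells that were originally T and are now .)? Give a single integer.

Answer: 13

Derivation:
Step 1: +8 fires, +2 burnt (F count now 8)
Step 2: +5 fires, +8 burnt (F count now 5)
Step 3: +0 fires, +5 burnt (F count now 0)
Fire out after step 3
Initially T: 16, now '.': 22
Total burnt (originally-T cells now '.'): 13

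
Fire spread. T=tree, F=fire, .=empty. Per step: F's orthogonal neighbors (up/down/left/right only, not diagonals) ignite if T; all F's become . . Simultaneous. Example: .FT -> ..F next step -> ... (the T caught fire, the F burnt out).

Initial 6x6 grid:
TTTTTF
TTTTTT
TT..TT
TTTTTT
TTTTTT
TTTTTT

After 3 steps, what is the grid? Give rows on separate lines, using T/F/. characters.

Step 1: 2 trees catch fire, 1 burn out
  TTTTF.
  TTTTTF
  TT..TT
  TTTTTT
  TTTTTT
  TTTTTT
Step 2: 3 trees catch fire, 2 burn out
  TTTF..
  TTTTF.
  TT..TF
  TTTTTT
  TTTTTT
  TTTTTT
Step 3: 4 trees catch fire, 3 burn out
  TTF...
  TTTF..
  TT..F.
  TTTTTF
  TTTTTT
  TTTTTT

TTF...
TTTF..
TT..F.
TTTTTF
TTTTTT
TTTTTT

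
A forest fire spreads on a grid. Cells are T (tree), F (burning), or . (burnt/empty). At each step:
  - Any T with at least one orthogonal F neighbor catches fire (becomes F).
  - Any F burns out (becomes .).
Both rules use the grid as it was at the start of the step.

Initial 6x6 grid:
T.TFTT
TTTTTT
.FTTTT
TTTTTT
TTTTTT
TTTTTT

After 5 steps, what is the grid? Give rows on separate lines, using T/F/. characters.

Step 1: 6 trees catch fire, 2 burn out
  T.F.FT
  TFTFTT
  ..FTTT
  TFTTTT
  TTTTTT
  TTTTTT
Step 2: 8 trees catch fire, 6 burn out
  T....F
  F.F.FT
  ...FTT
  F.FTTT
  TFTTTT
  TTTTTT
Step 3: 7 trees catch fire, 8 burn out
  F.....
  .....F
  ....FT
  ...FTT
  F.FTTT
  TFTTTT
Step 4: 5 trees catch fire, 7 burn out
  ......
  ......
  .....F
  ....FT
  ...FTT
  F.FTTT
Step 5: 3 trees catch fire, 5 burn out
  ......
  ......
  ......
  .....F
  ....FT
  ...FTT

......
......
......
.....F
....FT
...FTT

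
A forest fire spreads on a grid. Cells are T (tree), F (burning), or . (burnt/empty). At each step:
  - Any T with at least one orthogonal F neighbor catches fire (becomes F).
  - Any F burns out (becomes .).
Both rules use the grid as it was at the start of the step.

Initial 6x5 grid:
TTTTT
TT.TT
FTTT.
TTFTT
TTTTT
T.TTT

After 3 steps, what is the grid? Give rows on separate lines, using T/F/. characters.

Step 1: 7 trees catch fire, 2 burn out
  TTTTT
  FT.TT
  .FFT.
  FF.FT
  TTFTT
  T.TTT
Step 2: 8 trees catch fire, 7 burn out
  FTTTT
  .F.TT
  ...F.
  ....F
  FF.FT
  T.FTT
Step 3: 5 trees catch fire, 8 burn out
  .FTTT
  ...FT
  .....
  .....
  ....F
  F..FT

.FTTT
...FT
.....
.....
....F
F..FT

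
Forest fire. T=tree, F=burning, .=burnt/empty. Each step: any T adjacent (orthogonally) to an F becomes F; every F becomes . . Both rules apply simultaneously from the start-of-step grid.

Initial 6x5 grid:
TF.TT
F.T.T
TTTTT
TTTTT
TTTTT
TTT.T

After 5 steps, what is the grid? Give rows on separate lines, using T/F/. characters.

Step 1: 2 trees catch fire, 2 burn out
  F..TT
  ..T.T
  FTTTT
  TTTTT
  TTTTT
  TTT.T
Step 2: 2 trees catch fire, 2 burn out
  ...TT
  ..T.T
  .FTTT
  FTTTT
  TTTTT
  TTT.T
Step 3: 3 trees catch fire, 2 burn out
  ...TT
  ..T.T
  ..FTT
  .FTTT
  FTTTT
  TTT.T
Step 4: 5 trees catch fire, 3 burn out
  ...TT
  ..F.T
  ...FT
  ..FTT
  .FTTT
  FTT.T
Step 5: 4 trees catch fire, 5 burn out
  ...TT
  ....T
  ....F
  ...FT
  ..FTT
  .FT.T

...TT
....T
....F
...FT
..FTT
.FT.T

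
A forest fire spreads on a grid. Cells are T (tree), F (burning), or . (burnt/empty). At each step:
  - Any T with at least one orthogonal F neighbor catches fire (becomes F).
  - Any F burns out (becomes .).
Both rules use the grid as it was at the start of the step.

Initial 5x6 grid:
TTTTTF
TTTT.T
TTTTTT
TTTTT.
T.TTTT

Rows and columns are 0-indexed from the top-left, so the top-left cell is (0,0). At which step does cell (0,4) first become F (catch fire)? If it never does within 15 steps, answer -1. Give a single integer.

Step 1: cell (0,4)='F' (+2 fires, +1 burnt)
  -> target ignites at step 1
Step 2: cell (0,4)='.' (+2 fires, +2 burnt)
Step 3: cell (0,4)='.' (+3 fires, +2 burnt)
Step 4: cell (0,4)='.' (+4 fires, +3 burnt)
Step 5: cell (0,4)='.' (+5 fires, +4 burnt)
Step 6: cell (0,4)='.' (+5 fires, +5 burnt)
Step 7: cell (0,4)='.' (+3 fires, +5 burnt)
Step 8: cell (0,4)='.' (+1 fires, +3 burnt)
Step 9: cell (0,4)='.' (+1 fires, +1 burnt)
Step 10: cell (0,4)='.' (+0 fires, +1 burnt)
  fire out at step 10

1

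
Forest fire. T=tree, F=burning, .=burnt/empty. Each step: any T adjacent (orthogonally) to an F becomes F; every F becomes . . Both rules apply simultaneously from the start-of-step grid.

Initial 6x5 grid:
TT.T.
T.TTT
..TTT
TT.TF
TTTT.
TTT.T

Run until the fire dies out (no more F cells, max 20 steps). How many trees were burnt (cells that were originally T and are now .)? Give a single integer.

Step 1: +2 fires, +1 burnt (F count now 2)
Step 2: +3 fires, +2 burnt (F count now 3)
Step 3: +3 fires, +3 burnt (F count now 3)
Step 4: +4 fires, +3 burnt (F count now 4)
Step 5: +3 fires, +4 burnt (F count now 3)
Step 6: +2 fires, +3 burnt (F count now 2)
Step 7: +0 fires, +2 burnt (F count now 0)
Fire out after step 7
Initially T: 21, now '.': 26
Total burnt (originally-T cells now '.'): 17

Answer: 17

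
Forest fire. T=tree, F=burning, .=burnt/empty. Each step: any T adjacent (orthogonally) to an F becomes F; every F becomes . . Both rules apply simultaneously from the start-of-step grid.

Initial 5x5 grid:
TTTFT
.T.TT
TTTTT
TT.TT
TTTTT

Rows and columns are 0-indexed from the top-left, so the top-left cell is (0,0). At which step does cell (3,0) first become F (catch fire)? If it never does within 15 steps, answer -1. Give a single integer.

Step 1: cell (3,0)='T' (+3 fires, +1 burnt)
Step 2: cell (3,0)='T' (+3 fires, +3 burnt)
Step 3: cell (3,0)='T' (+5 fires, +3 burnt)
Step 4: cell (3,0)='T' (+3 fires, +5 burnt)
Step 5: cell (3,0)='T' (+4 fires, +3 burnt)
Step 6: cell (3,0)='F' (+2 fires, +4 burnt)
  -> target ignites at step 6
Step 7: cell (3,0)='.' (+1 fires, +2 burnt)
Step 8: cell (3,0)='.' (+0 fires, +1 burnt)
  fire out at step 8

6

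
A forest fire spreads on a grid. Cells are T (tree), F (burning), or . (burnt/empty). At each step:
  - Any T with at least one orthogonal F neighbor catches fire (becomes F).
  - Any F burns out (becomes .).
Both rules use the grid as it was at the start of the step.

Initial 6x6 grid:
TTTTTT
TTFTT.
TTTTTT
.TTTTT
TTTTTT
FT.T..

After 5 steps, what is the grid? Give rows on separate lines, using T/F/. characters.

Step 1: 6 trees catch fire, 2 burn out
  TTFTTT
  TF.FT.
  TTFTTT
  .TTTTT
  FTTTTT
  .F.T..
Step 2: 8 trees catch fire, 6 burn out
  TF.FTT
  F...F.
  TF.FTT
  .TFTTT
  .FTTTT
  ...T..
Step 3: 7 trees catch fire, 8 burn out
  F...FT
  ......
  F...FT
  .F.FTT
  ..FTTT
  ...T..
Step 4: 4 trees catch fire, 7 burn out
  .....F
  ......
  .....F
  ....FT
  ...FTT
  ...T..
Step 5: 3 trees catch fire, 4 burn out
  ......
  ......
  ......
  .....F
  ....FT
  ...F..

......
......
......
.....F
....FT
...F..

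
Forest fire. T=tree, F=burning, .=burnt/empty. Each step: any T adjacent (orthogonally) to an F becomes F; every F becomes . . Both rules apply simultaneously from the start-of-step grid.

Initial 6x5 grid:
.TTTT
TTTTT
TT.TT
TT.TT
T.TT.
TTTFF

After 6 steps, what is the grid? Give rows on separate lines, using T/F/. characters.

Step 1: 2 trees catch fire, 2 burn out
  .TTTT
  TTTTT
  TT.TT
  TT.TT
  T.TF.
  TTF..
Step 2: 3 trees catch fire, 2 burn out
  .TTTT
  TTTTT
  TT.TT
  TT.FT
  T.F..
  TF...
Step 3: 3 trees catch fire, 3 burn out
  .TTTT
  TTTTT
  TT.FT
  TT..F
  T....
  F....
Step 4: 3 trees catch fire, 3 burn out
  .TTTT
  TTTFT
  TT..F
  TT...
  F....
  .....
Step 5: 4 trees catch fire, 3 burn out
  .TTFT
  TTF.F
  TT...
  FT...
  .....
  .....
Step 6: 5 trees catch fire, 4 burn out
  .TF.F
  TF...
  FT...
  .F...
  .....
  .....

.TF.F
TF...
FT...
.F...
.....
.....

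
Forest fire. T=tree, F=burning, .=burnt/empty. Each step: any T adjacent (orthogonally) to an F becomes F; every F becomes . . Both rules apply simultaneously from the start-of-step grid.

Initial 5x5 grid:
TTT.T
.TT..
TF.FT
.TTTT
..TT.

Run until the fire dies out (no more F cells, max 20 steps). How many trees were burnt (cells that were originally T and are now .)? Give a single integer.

Step 1: +5 fires, +2 burnt (F count now 5)
Step 2: +5 fires, +5 burnt (F count now 5)
Step 3: +3 fires, +5 burnt (F count now 3)
Step 4: +0 fires, +3 burnt (F count now 0)
Fire out after step 4
Initially T: 14, now '.': 24
Total burnt (originally-T cells now '.'): 13

Answer: 13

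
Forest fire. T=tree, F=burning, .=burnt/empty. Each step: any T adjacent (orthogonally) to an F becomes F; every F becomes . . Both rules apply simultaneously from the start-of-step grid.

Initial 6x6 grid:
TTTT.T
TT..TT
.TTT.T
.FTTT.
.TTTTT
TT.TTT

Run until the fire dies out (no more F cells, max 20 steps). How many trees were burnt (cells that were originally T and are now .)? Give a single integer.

Answer: 22

Derivation:
Step 1: +3 fires, +1 burnt (F count now 3)
Step 2: +5 fires, +3 burnt (F count now 5)
Step 3: +6 fires, +5 burnt (F count now 6)
Step 4: +4 fires, +6 burnt (F count now 4)
Step 5: +3 fires, +4 burnt (F count now 3)
Step 6: +1 fires, +3 burnt (F count now 1)
Step 7: +0 fires, +1 burnt (F count now 0)
Fire out after step 7
Initially T: 26, now '.': 32
Total burnt (originally-T cells now '.'): 22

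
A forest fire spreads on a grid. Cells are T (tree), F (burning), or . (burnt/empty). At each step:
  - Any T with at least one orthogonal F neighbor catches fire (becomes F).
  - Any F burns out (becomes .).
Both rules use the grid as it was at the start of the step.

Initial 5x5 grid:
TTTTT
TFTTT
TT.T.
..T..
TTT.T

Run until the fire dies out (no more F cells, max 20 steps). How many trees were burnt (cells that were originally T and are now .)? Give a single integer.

Step 1: +4 fires, +1 burnt (F count now 4)
Step 2: +4 fires, +4 burnt (F count now 4)
Step 3: +3 fires, +4 burnt (F count now 3)
Step 4: +1 fires, +3 burnt (F count now 1)
Step 5: +0 fires, +1 burnt (F count now 0)
Fire out after step 5
Initially T: 17, now '.': 20
Total burnt (originally-T cells now '.'): 12

Answer: 12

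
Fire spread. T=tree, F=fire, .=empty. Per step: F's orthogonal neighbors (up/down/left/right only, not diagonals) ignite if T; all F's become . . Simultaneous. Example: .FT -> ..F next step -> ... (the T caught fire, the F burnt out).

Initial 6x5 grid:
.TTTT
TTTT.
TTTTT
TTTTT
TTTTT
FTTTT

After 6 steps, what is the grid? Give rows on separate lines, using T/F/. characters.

Step 1: 2 trees catch fire, 1 burn out
  .TTTT
  TTTT.
  TTTTT
  TTTTT
  FTTTT
  .FTTT
Step 2: 3 trees catch fire, 2 burn out
  .TTTT
  TTTT.
  TTTTT
  FTTTT
  .FTTT
  ..FTT
Step 3: 4 trees catch fire, 3 burn out
  .TTTT
  TTTT.
  FTTTT
  .FTTT
  ..FTT
  ...FT
Step 4: 5 trees catch fire, 4 burn out
  .TTTT
  FTTT.
  .FTTT
  ..FTT
  ...FT
  ....F
Step 5: 4 trees catch fire, 5 burn out
  .TTTT
  .FTT.
  ..FTT
  ...FT
  ....F
  .....
Step 6: 4 trees catch fire, 4 burn out
  .FTTT
  ..FT.
  ...FT
  ....F
  .....
  .....

.FTTT
..FT.
...FT
....F
.....
.....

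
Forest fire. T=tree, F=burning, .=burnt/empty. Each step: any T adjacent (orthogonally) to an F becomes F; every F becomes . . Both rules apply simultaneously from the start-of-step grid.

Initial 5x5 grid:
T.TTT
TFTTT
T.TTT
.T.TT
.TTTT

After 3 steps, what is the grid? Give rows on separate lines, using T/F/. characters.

Step 1: 2 trees catch fire, 1 burn out
  T.TTT
  F.FTT
  T.TTT
  .T.TT
  .TTTT
Step 2: 5 trees catch fire, 2 burn out
  F.FTT
  ...FT
  F.FTT
  .T.TT
  .TTTT
Step 3: 3 trees catch fire, 5 burn out
  ...FT
  ....F
  ...FT
  .T.TT
  .TTTT

...FT
....F
...FT
.T.TT
.TTTT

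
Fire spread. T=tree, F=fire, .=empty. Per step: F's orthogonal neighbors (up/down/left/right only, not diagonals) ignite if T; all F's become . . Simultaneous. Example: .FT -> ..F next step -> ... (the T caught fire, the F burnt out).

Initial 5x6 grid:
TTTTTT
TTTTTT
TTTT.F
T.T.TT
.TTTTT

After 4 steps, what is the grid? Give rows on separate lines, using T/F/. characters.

Step 1: 2 trees catch fire, 1 burn out
  TTTTTT
  TTTTTF
  TTTT..
  T.T.TF
  .TTTTT
Step 2: 4 trees catch fire, 2 burn out
  TTTTTF
  TTTTF.
  TTTT..
  T.T.F.
  .TTTTF
Step 3: 3 trees catch fire, 4 burn out
  TTTTF.
  TTTF..
  TTTT..
  T.T...
  .TTTF.
Step 4: 4 trees catch fire, 3 burn out
  TTTF..
  TTF...
  TTTF..
  T.T...
  .TTF..

TTTF..
TTF...
TTTF..
T.T...
.TTF..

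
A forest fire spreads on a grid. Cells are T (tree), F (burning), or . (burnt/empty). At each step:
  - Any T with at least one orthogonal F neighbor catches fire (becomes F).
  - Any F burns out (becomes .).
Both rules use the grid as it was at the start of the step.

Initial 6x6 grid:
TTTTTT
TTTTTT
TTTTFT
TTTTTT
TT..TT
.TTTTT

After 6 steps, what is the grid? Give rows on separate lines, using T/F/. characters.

Step 1: 4 trees catch fire, 1 burn out
  TTTTTT
  TTTTFT
  TTTF.F
  TTTTFT
  TT..TT
  .TTTTT
Step 2: 7 trees catch fire, 4 burn out
  TTTTFT
  TTTF.F
  TTF...
  TTTF.F
  TT..FT
  .TTTTT
Step 3: 7 trees catch fire, 7 burn out
  TTTF.F
  TTF...
  TF....
  TTF...
  TT...F
  .TTTFT
Step 4: 6 trees catch fire, 7 burn out
  TTF...
  TF....
  F.....
  TF....
  TT....
  .TTF.F
Step 5: 5 trees catch fire, 6 burn out
  TF....
  F.....
  ......
  F.....
  TF....
  .TF...
Step 6: 3 trees catch fire, 5 burn out
  F.....
  ......
  ......
  ......
  F.....
  .F....

F.....
......
......
......
F.....
.F....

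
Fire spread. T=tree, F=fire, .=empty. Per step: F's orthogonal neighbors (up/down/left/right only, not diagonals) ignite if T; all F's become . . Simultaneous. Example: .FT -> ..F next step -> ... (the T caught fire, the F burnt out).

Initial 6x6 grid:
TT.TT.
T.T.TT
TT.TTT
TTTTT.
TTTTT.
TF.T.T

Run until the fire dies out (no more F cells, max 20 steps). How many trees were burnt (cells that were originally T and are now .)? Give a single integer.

Step 1: +2 fires, +1 burnt (F count now 2)
Step 2: +3 fires, +2 burnt (F count now 3)
Step 3: +4 fires, +3 burnt (F count now 4)
Step 4: +4 fires, +4 burnt (F count now 4)
Step 5: +3 fires, +4 burnt (F count now 3)
Step 6: +2 fires, +3 burnt (F count now 2)
Step 7: +3 fires, +2 burnt (F count now 3)
Step 8: +2 fires, +3 burnt (F count now 2)
Step 9: +1 fires, +2 burnt (F count now 1)
Step 10: +0 fires, +1 burnt (F count now 0)
Fire out after step 10
Initially T: 26, now '.': 34
Total burnt (originally-T cells now '.'): 24

Answer: 24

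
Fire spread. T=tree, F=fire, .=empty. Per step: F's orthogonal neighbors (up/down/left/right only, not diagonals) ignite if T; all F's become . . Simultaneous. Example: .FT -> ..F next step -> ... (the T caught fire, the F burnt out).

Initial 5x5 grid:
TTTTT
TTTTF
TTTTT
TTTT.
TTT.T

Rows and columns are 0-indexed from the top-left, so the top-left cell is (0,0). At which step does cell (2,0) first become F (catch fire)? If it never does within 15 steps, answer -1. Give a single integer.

Step 1: cell (2,0)='T' (+3 fires, +1 burnt)
Step 2: cell (2,0)='T' (+3 fires, +3 burnt)
Step 3: cell (2,0)='T' (+4 fires, +3 burnt)
Step 4: cell (2,0)='T' (+4 fires, +4 burnt)
Step 5: cell (2,0)='F' (+4 fires, +4 burnt)
  -> target ignites at step 5
Step 6: cell (2,0)='.' (+2 fires, +4 burnt)
Step 7: cell (2,0)='.' (+1 fires, +2 burnt)
Step 8: cell (2,0)='.' (+0 fires, +1 burnt)
  fire out at step 8

5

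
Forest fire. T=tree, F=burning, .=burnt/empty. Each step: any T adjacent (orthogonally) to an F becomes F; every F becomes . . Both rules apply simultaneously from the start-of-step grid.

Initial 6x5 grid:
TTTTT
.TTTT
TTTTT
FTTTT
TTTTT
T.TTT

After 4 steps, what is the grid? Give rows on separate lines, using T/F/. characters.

Step 1: 3 trees catch fire, 1 burn out
  TTTTT
  .TTTT
  FTTTT
  .FTTT
  FTTTT
  T.TTT
Step 2: 4 trees catch fire, 3 burn out
  TTTTT
  .TTTT
  .FTTT
  ..FTT
  .FTTT
  F.TTT
Step 3: 4 trees catch fire, 4 burn out
  TTTTT
  .FTTT
  ..FTT
  ...FT
  ..FTT
  ..TTT
Step 4: 6 trees catch fire, 4 burn out
  TFTTT
  ..FTT
  ...FT
  ....F
  ...FT
  ..FTT

TFTTT
..FTT
...FT
....F
...FT
..FTT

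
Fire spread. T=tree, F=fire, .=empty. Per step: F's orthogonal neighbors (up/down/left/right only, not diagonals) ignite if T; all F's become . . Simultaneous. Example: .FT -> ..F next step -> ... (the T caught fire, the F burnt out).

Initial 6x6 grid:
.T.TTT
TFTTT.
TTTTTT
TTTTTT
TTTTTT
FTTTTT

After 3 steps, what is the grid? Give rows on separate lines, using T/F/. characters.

Step 1: 6 trees catch fire, 2 burn out
  .F.TTT
  F.FTT.
  TFTTTT
  TTTTTT
  FTTTTT
  .FTTTT
Step 2: 7 trees catch fire, 6 burn out
  ...TTT
  ...FT.
  F.FTTT
  FFTTTT
  .FTTTT
  ..FTTT
Step 3: 6 trees catch fire, 7 burn out
  ...FTT
  ....F.
  ...FTT
  ..FTTT
  ..FTTT
  ...FTT

...FTT
....F.
...FTT
..FTTT
..FTTT
...FTT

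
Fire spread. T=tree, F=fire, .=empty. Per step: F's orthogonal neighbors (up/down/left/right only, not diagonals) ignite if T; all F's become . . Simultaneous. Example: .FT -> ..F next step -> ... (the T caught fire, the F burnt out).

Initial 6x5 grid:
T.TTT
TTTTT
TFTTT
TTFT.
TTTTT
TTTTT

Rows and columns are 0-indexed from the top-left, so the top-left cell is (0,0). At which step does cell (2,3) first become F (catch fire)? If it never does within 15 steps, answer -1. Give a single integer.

Step 1: cell (2,3)='T' (+6 fires, +2 burnt)
Step 2: cell (2,3)='F' (+7 fires, +6 burnt)
  -> target ignites at step 2
Step 3: cell (2,3)='.' (+8 fires, +7 burnt)
Step 4: cell (2,3)='.' (+4 fires, +8 burnt)
Step 5: cell (2,3)='.' (+1 fires, +4 burnt)
Step 6: cell (2,3)='.' (+0 fires, +1 burnt)
  fire out at step 6

2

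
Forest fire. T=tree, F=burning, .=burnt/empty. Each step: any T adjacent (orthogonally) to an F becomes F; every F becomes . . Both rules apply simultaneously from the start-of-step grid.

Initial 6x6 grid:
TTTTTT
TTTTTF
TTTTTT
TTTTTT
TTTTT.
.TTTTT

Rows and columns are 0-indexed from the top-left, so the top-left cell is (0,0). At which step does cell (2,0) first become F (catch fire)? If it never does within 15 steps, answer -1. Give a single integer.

Step 1: cell (2,0)='T' (+3 fires, +1 burnt)
Step 2: cell (2,0)='T' (+4 fires, +3 burnt)
Step 3: cell (2,0)='T' (+4 fires, +4 burnt)
Step 4: cell (2,0)='T' (+5 fires, +4 burnt)
Step 5: cell (2,0)='T' (+6 fires, +5 burnt)
Step 6: cell (2,0)='F' (+6 fires, +6 burnt)
  -> target ignites at step 6
Step 7: cell (2,0)='.' (+3 fires, +6 burnt)
Step 8: cell (2,0)='.' (+2 fires, +3 burnt)
Step 9: cell (2,0)='.' (+0 fires, +2 burnt)
  fire out at step 9

6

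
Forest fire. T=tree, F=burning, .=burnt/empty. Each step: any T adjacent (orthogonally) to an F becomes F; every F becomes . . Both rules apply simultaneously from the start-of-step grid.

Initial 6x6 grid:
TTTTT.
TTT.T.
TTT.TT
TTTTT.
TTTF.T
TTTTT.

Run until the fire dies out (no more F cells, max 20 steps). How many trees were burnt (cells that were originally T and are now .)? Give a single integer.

Step 1: +3 fires, +1 burnt (F count now 3)
Step 2: +5 fires, +3 burnt (F count now 5)
Step 3: +5 fires, +5 burnt (F count now 5)
Step 4: +6 fires, +5 burnt (F count now 6)
Step 5: +4 fires, +6 burnt (F count now 4)
Step 6: +3 fires, +4 burnt (F count now 3)
Step 7: +1 fires, +3 burnt (F count now 1)
Step 8: +0 fires, +1 burnt (F count now 0)
Fire out after step 8
Initially T: 28, now '.': 35
Total burnt (originally-T cells now '.'): 27

Answer: 27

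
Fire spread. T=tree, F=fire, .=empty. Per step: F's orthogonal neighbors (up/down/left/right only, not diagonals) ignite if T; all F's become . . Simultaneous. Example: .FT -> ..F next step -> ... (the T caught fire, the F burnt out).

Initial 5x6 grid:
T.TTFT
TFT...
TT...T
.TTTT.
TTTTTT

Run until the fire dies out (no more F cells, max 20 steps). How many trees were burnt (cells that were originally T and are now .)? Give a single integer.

Step 1: +5 fires, +2 burnt (F count now 5)
Step 2: +4 fires, +5 burnt (F count now 4)
Step 3: +2 fires, +4 burnt (F count now 2)
Step 4: +3 fires, +2 burnt (F count now 3)
Step 5: +2 fires, +3 burnt (F count now 2)
Step 6: +1 fires, +2 burnt (F count now 1)
Step 7: +1 fires, +1 burnt (F count now 1)
Step 8: +0 fires, +1 burnt (F count now 0)
Fire out after step 8
Initially T: 19, now '.': 29
Total burnt (originally-T cells now '.'): 18

Answer: 18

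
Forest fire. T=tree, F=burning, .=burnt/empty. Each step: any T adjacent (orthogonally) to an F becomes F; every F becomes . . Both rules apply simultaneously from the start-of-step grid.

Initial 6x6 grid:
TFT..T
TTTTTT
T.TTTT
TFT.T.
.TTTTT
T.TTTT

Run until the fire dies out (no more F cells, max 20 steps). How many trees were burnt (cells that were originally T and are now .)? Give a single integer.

Step 1: +6 fires, +2 burnt (F count now 6)
Step 2: +5 fires, +6 burnt (F count now 5)
Step 3: +4 fires, +5 burnt (F count now 4)
Step 4: +4 fires, +4 burnt (F count now 4)
Step 5: +5 fires, +4 burnt (F count now 5)
Step 6: +2 fires, +5 burnt (F count now 2)
Step 7: +0 fires, +2 burnt (F count now 0)
Fire out after step 7
Initially T: 27, now '.': 35
Total burnt (originally-T cells now '.'): 26

Answer: 26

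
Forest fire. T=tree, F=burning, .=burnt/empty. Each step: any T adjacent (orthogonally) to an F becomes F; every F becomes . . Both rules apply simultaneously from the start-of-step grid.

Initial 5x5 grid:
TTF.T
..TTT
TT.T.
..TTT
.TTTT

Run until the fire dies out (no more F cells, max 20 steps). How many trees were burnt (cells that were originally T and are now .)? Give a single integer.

Answer: 14

Derivation:
Step 1: +2 fires, +1 burnt (F count now 2)
Step 2: +2 fires, +2 burnt (F count now 2)
Step 3: +2 fires, +2 burnt (F count now 2)
Step 4: +2 fires, +2 burnt (F count now 2)
Step 5: +3 fires, +2 burnt (F count now 3)
Step 6: +2 fires, +3 burnt (F count now 2)
Step 7: +1 fires, +2 burnt (F count now 1)
Step 8: +0 fires, +1 burnt (F count now 0)
Fire out after step 8
Initially T: 16, now '.': 23
Total burnt (originally-T cells now '.'): 14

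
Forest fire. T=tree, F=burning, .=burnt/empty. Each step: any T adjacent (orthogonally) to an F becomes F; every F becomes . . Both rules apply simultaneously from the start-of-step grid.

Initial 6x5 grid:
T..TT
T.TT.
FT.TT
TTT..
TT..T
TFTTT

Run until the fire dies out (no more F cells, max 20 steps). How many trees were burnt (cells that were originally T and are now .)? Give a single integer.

Answer: 13

Derivation:
Step 1: +6 fires, +2 burnt (F count now 6)
Step 2: +4 fires, +6 burnt (F count now 4)
Step 3: +2 fires, +4 burnt (F count now 2)
Step 4: +1 fires, +2 burnt (F count now 1)
Step 5: +0 fires, +1 burnt (F count now 0)
Fire out after step 5
Initially T: 19, now '.': 24
Total burnt (originally-T cells now '.'): 13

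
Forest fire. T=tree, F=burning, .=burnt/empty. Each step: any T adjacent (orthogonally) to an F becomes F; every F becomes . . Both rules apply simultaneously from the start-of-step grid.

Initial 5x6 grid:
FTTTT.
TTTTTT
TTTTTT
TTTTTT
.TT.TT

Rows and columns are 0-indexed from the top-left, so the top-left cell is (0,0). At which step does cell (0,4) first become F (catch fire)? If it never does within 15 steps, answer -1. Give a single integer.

Step 1: cell (0,4)='T' (+2 fires, +1 burnt)
Step 2: cell (0,4)='T' (+3 fires, +2 burnt)
Step 3: cell (0,4)='T' (+4 fires, +3 burnt)
Step 4: cell (0,4)='F' (+4 fires, +4 burnt)
  -> target ignites at step 4
Step 5: cell (0,4)='.' (+4 fires, +4 burnt)
Step 6: cell (0,4)='.' (+4 fires, +4 burnt)
Step 7: cell (0,4)='.' (+2 fires, +4 burnt)
Step 8: cell (0,4)='.' (+2 fires, +2 burnt)
Step 9: cell (0,4)='.' (+1 fires, +2 burnt)
Step 10: cell (0,4)='.' (+0 fires, +1 burnt)
  fire out at step 10

4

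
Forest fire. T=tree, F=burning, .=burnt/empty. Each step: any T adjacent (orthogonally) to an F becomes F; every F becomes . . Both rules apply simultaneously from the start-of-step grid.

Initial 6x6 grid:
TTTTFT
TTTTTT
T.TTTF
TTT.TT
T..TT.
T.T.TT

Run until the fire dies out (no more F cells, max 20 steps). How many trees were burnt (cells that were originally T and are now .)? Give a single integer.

Answer: 26

Derivation:
Step 1: +6 fires, +2 burnt (F count now 6)
Step 2: +4 fires, +6 burnt (F count now 4)
Step 3: +4 fires, +4 burnt (F count now 4)
Step 4: +5 fires, +4 burnt (F count now 5)
Step 5: +3 fires, +5 burnt (F count now 3)
Step 6: +2 fires, +3 burnt (F count now 2)
Step 7: +1 fires, +2 burnt (F count now 1)
Step 8: +1 fires, +1 burnt (F count now 1)
Step 9: +0 fires, +1 burnt (F count now 0)
Fire out after step 9
Initially T: 27, now '.': 35
Total burnt (originally-T cells now '.'): 26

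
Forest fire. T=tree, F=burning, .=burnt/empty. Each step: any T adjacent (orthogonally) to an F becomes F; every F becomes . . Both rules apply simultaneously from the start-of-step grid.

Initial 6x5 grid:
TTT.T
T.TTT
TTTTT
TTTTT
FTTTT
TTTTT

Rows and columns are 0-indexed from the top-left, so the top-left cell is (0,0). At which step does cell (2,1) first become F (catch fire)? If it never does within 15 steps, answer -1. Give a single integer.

Step 1: cell (2,1)='T' (+3 fires, +1 burnt)
Step 2: cell (2,1)='T' (+4 fires, +3 burnt)
Step 3: cell (2,1)='F' (+5 fires, +4 burnt)
  -> target ignites at step 3
Step 4: cell (2,1)='.' (+5 fires, +5 burnt)
Step 5: cell (2,1)='.' (+5 fires, +5 burnt)
Step 6: cell (2,1)='.' (+3 fires, +5 burnt)
Step 7: cell (2,1)='.' (+1 fires, +3 burnt)
Step 8: cell (2,1)='.' (+1 fires, +1 burnt)
Step 9: cell (2,1)='.' (+0 fires, +1 burnt)
  fire out at step 9

3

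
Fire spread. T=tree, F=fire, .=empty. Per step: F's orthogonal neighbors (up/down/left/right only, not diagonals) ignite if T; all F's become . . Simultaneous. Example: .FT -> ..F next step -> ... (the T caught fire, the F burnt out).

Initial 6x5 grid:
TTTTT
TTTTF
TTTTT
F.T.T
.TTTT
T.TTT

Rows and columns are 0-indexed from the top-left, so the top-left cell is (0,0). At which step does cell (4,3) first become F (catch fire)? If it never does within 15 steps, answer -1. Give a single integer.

Step 1: cell (4,3)='T' (+4 fires, +2 burnt)
Step 2: cell (4,3)='T' (+6 fires, +4 burnt)
Step 3: cell (4,3)='T' (+5 fires, +6 burnt)
Step 4: cell (4,3)='F' (+4 fires, +5 burnt)
  -> target ignites at step 4
Step 5: cell (4,3)='.' (+2 fires, +4 burnt)
Step 6: cell (4,3)='.' (+2 fires, +2 burnt)
Step 7: cell (4,3)='.' (+0 fires, +2 burnt)
  fire out at step 7

4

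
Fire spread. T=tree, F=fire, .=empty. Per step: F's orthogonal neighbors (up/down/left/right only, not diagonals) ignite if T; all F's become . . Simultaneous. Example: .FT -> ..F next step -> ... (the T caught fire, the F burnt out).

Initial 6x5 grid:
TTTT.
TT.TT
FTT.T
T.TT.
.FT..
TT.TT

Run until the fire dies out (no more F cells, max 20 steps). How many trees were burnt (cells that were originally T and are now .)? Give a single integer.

Step 1: +5 fires, +2 burnt (F count now 5)
Step 2: +5 fires, +5 burnt (F count now 5)
Step 3: +2 fires, +5 burnt (F count now 2)
Step 4: +1 fires, +2 burnt (F count now 1)
Step 5: +1 fires, +1 burnt (F count now 1)
Step 6: +1 fires, +1 burnt (F count now 1)
Step 7: +1 fires, +1 burnt (F count now 1)
Step 8: +1 fires, +1 burnt (F count now 1)
Step 9: +0 fires, +1 burnt (F count now 0)
Fire out after step 9
Initially T: 19, now '.': 28
Total burnt (originally-T cells now '.'): 17

Answer: 17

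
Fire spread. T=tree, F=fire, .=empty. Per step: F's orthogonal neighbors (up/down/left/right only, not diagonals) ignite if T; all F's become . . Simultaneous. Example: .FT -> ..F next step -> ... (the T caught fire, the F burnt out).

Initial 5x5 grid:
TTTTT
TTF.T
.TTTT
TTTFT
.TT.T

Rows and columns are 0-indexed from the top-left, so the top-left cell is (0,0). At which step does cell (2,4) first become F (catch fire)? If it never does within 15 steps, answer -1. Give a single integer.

Step 1: cell (2,4)='T' (+6 fires, +2 burnt)
Step 2: cell (2,4)='F' (+8 fires, +6 burnt)
  -> target ignites at step 2
Step 3: cell (2,4)='.' (+5 fires, +8 burnt)
Step 4: cell (2,4)='.' (+0 fires, +5 burnt)
  fire out at step 4

2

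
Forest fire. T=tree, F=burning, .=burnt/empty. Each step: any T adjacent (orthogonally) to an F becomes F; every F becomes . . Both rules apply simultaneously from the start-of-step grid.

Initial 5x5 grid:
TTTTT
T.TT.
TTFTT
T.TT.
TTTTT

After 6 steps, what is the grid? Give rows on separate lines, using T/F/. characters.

Step 1: 4 trees catch fire, 1 burn out
  TTTTT
  T.FT.
  TF.FT
  T.FT.
  TTTTT
Step 2: 6 trees catch fire, 4 burn out
  TTFTT
  T..F.
  F...F
  T..F.
  TTFTT
Step 3: 6 trees catch fire, 6 burn out
  TF.FT
  F....
  .....
  F....
  TF.FT
Step 4: 4 trees catch fire, 6 burn out
  F...F
  .....
  .....
  .....
  F...F
Step 5: 0 trees catch fire, 4 burn out
  .....
  .....
  .....
  .....
  .....
Step 6: 0 trees catch fire, 0 burn out
  .....
  .....
  .....
  .....
  .....

.....
.....
.....
.....
.....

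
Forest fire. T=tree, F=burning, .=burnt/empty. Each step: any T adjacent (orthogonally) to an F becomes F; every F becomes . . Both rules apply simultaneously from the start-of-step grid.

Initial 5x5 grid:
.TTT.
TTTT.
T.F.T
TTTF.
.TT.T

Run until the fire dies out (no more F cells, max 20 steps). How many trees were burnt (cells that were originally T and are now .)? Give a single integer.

Answer: 13

Derivation:
Step 1: +2 fires, +2 burnt (F count now 2)
Step 2: +5 fires, +2 burnt (F count now 5)
Step 3: +5 fires, +5 burnt (F count now 5)
Step 4: +1 fires, +5 burnt (F count now 1)
Step 5: +0 fires, +1 burnt (F count now 0)
Fire out after step 5
Initially T: 15, now '.': 23
Total burnt (originally-T cells now '.'): 13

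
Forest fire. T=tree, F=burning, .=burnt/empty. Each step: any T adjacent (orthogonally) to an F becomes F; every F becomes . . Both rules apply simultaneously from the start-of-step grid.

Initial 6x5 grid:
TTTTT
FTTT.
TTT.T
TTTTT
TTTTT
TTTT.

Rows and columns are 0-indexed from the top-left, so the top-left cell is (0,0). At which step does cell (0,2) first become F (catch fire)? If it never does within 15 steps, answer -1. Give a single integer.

Step 1: cell (0,2)='T' (+3 fires, +1 burnt)
Step 2: cell (0,2)='T' (+4 fires, +3 burnt)
Step 3: cell (0,2)='F' (+5 fires, +4 burnt)
  -> target ignites at step 3
Step 4: cell (0,2)='.' (+4 fires, +5 burnt)
Step 5: cell (0,2)='.' (+4 fires, +4 burnt)
Step 6: cell (0,2)='.' (+3 fires, +4 burnt)
Step 7: cell (0,2)='.' (+3 fires, +3 burnt)
Step 8: cell (0,2)='.' (+0 fires, +3 burnt)
  fire out at step 8

3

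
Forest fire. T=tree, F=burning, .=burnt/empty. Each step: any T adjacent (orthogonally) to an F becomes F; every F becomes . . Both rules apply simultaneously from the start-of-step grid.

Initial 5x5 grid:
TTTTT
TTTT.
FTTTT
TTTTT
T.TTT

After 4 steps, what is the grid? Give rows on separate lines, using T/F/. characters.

Step 1: 3 trees catch fire, 1 burn out
  TTTTT
  FTTT.
  .FTTT
  FTTTT
  T.TTT
Step 2: 5 trees catch fire, 3 burn out
  FTTTT
  .FTT.
  ..FTT
  .FTTT
  F.TTT
Step 3: 4 trees catch fire, 5 burn out
  .FTTT
  ..FT.
  ...FT
  ..FTT
  ..TTT
Step 4: 5 trees catch fire, 4 burn out
  ..FTT
  ...F.
  ....F
  ...FT
  ..FTT

..FTT
...F.
....F
...FT
..FTT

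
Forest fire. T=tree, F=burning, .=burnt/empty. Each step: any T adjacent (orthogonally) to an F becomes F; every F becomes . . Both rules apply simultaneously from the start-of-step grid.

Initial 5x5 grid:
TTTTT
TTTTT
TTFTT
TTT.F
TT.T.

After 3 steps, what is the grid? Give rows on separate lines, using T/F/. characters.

Step 1: 5 trees catch fire, 2 burn out
  TTTTT
  TTFTT
  TF.FF
  TTF..
  TT.T.
Step 2: 6 trees catch fire, 5 burn out
  TTFTT
  TF.FF
  F....
  TF...
  TT.T.
Step 3: 6 trees catch fire, 6 burn out
  TF.FF
  F....
  .....
  F....
  TF.T.

TF.FF
F....
.....
F....
TF.T.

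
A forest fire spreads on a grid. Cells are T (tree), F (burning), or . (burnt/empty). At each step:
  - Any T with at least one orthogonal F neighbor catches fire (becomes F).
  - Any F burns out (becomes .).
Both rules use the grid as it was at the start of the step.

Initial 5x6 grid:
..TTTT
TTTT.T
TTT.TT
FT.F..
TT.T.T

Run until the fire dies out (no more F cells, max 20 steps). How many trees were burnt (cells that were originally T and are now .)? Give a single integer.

Step 1: +4 fires, +2 burnt (F count now 4)
Step 2: +3 fires, +4 burnt (F count now 3)
Step 3: +2 fires, +3 burnt (F count now 2)
Step 4: +1 fires, +2 burnt (F count now 1)
Step 5: +2 fires, +1 burnt (F count now 2)
Step 6: +1 fires, +2 burnt (F count now 1)
Step 7: +1 fires, +1 burnt (F count now 1)
Step 8: +1 fires, +1 burnt (F count now 1)
Step 9: +1 fires, +1 burnt (F count now 1)
Step 10: +1 fires, +1 burnt (F count now 1)
Step 11: +1 fires, +1 burnt (F count now 1)
Step 12: +0 fires, +1 burnt (F count now 0)
Fire out after step 12
Initially T: 19, now '.': 29
Total burnt (originally-T cells now '.'): 18

Answer: 18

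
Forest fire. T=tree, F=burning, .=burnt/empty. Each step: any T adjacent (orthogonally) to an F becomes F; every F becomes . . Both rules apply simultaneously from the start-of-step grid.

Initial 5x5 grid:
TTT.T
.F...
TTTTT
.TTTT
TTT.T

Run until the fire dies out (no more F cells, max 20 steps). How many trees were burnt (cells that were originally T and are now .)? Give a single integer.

Step 1: +2 fires, +1 burnt (F count now 2)
Step 2: +5 fires, +2 burnt (F count now 5)
Step 3: +3 fires, +5 burnt (F count now 3)
Step 4: +4 fires, +3 burnt (F count now 4)
Step 5: +1 fires, +4 burnt (F count now 1)
Step 6: +1 fires, +1 burnt (F count now 1)
Step 7: +0 fires, +1 burnt (F count now 0)
Fire out after step 7
Initially T: 17, now '.': 24
Total burnt (originally-T cells now '.'): 16

Answer: 16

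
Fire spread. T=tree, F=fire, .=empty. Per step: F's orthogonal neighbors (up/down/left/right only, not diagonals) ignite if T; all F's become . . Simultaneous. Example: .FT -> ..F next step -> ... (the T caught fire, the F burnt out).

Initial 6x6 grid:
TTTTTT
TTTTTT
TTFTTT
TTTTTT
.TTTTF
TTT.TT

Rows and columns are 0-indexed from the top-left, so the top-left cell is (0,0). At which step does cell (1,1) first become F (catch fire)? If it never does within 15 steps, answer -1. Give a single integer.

Step 1: cell (1,1)='T' (+7 fires, +2 burnt)
Step 2: cell (1,1)='F' (+12 fires, +7 burnt)
  -> target ignites at step 2
Step 3: cell (1,1)='.' (+8 fires, +12 burnt)
Step 4: cell (1,1)='.' (+4 fires, +8 burnt)
Step 5: cell (1,1)='.' (+1 fires, +4 burnt)
Step 6: cell (1,1)='.' (+0 fires, +1 burnt)
  fire out at step 6

2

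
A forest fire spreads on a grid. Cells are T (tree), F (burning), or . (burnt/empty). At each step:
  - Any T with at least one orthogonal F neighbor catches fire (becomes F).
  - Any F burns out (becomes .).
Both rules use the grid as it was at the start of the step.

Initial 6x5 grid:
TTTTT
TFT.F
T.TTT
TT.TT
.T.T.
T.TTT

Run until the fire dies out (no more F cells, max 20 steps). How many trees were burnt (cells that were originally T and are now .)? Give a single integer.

Answer: 20

Derivation:
Step 1: +5 fires, +2 burnt (F count now 5)
Step 2: +7 fires, +5 burnt (F count now 7)
Step 3: +2 fires, +7 burnt (F count now 2)
Step 4: +2 fires, +2 burnt (F count now 2)
Step 5: +2 fires, +2 burnt (F count now 2)
Step 6: +2 fires, +2 burnt (F count now 2)
Step 7: +0 fires, +2 burnt (F count now 0)
Fire out after step 7
Initially T: 21, now '.': 29
Total burnt (originally-T cells now '.'): 20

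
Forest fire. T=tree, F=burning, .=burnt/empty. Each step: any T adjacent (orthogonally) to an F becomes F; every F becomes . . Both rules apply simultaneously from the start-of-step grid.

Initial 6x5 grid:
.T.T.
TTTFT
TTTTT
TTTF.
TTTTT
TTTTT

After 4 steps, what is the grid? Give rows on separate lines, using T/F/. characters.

Step 1: 6 trees catch fire, 2 burn out
  .T.F.
  TTF.F
  TTTFT
  TTF..
  TTTFT
  TTTTT
Step 2: 7 trees catch fire, 6 burn out
  .T...
  TF...
  TTF.F
  TF...
  TTF.F
  TTTFT
Step 3: 7 trees catch fire, 7 burn out
  .F...
  F....
  TF...
  F....
  TF...
  TTF.F
Step 4: 3 trees catch fire, 7 burn out
  .....
  .....
  F....
  .....
  F....
  TF...

.....
.....
F....
.....
F....
TF...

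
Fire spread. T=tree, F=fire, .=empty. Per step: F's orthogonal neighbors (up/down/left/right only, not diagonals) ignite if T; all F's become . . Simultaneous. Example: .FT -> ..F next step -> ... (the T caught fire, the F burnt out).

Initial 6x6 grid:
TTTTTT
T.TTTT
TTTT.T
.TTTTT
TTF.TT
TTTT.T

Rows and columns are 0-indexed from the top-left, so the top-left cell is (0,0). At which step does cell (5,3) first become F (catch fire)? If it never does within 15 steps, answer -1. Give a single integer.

Step 1: cell (5,3)='T' (+3 fires, +1 burnt)
Step 2: cell (5,3)='F' (+6 fires, +3 burnt)
  -> target ignites at step 2
Step 3: cell (5,3)='.' (+5 fires, +6 burnt)
Step 4: cell (5,3)='.' (+5 fires, +5 burnt)
Step 5: cell (5,3)='.' (+6 fires, +5 burnt)
Step 6: cell (5,3)='.' (+4 fires, +6 burnt)
Step 7: cell (5,3)='.' (+1 fires, +4 burnt)
Step 8: cell (5,3)='.' (+0 fires, +1 burnt)
  fire out at step 8

2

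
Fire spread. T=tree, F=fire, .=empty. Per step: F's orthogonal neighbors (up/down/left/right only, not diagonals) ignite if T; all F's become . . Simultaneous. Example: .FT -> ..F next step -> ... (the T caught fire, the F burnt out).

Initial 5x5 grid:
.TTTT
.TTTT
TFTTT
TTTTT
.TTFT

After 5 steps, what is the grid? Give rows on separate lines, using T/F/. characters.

Step 1: 7 trees catch fire, 2 burn out
  .TTTT
  .FTTT
  F.FTT
  TFTFT
  .TF.F
Step 2: 7 trees catch fire, 7 burn out
  .FTTT
  ..FTT
  ...FT
  F.F.F
  .F...
Step 3: 3 trees catch fire, 7 burn out
  ..FTT
  ...FT
  ....F
  .....
  .....
Step 4: 2 trees catch fire, 3 burn out
  ...FT
  ....F
  .....
  .....
  .....
Step 5: 1 trees catch fire, 2 burn out
  ....F
  .....
  .....
  .....
  .....

....F
.....
.....
.....
.....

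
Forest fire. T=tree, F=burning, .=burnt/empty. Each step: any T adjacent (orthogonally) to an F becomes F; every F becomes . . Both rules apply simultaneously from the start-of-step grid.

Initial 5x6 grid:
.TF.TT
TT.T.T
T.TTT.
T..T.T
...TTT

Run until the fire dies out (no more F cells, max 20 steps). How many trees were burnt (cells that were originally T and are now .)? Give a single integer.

Answer: 5

Derivation:
Step 1: +1 fires, +1 burnt (F count now 1)
Step 2: +1 fires, +1 burnt (F count now 1)
Step 3: +1 fires, +1 burnt (F count now 1)
Step 4: +1 fires, +1 burnt (F count now 1)
Step 5: +1 fires, +1 burnt (F count now 1)
Step 6: +0 fires, +1 burnt (F count now 0)
Fire out after step 6
Initially T: 17, now '.': 18
Total burnt (originally-T cells now '.'): 5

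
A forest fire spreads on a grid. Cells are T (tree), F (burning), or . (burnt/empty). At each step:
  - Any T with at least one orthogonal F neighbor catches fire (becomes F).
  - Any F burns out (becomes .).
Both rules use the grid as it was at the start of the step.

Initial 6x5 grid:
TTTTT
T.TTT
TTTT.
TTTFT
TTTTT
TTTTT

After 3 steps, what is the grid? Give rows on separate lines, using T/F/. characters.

Step 1: 4 trees catch fire, 1 burn out
  TTTTT
  T.TTT
  TTTF.
  TTF.F
  TTTFT
  TTTTT
Step 2: 6 trees catch fire, 4 burn out
  TTTTT
  T.TFT
  TTF..
  TF...
  TTF.F
  TTTFT
Step 3: 8 trees catch fire, 6 burn out
  TTTFT
  T.F.F
  TF...
  F....
  TF...
  TTF.F

TTTFT
T.F.F
TF...
F....
TF...
TTF.F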